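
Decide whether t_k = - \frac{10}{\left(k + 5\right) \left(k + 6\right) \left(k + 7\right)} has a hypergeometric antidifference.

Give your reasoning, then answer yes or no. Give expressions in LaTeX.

Ratio r(k) = (k + 5)/(k + 8).
Normal form (A,B,C) = (k + 5, k + 8, 1).
Solve (k + 5)·f(k+1) − (k + 7)·f(k) = 1.
Bound: deg f ≤ 2.
Coefficient equations give f(k) = k*(k + 11)/60.
So s_k = (B(k−1)f/C)·t_k = (k*(k + 7)*(k + 11)/60)·t_k = k*(-k - 11)/(6*(k + 5)*(k + 6)).
Verify: -10/(k**3 + 18*k**2 + 107*k + 210) matches t_k.

Yes. s_k = \frac{k \left(- k - 11\right)}{6 \left(k + 5\right) \left(k + 6\right)}.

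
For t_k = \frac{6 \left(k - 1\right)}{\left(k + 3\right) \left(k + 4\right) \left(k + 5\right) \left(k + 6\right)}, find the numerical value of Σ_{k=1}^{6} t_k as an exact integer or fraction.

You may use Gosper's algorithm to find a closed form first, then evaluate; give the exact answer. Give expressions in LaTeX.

Σ = 1/60

t_(k+1)/t_k = k*(k + 3)/((k - 1)*(k + 7)).
Factor: A=k + 3; B=k + 7; C=k - 1.
Set up (k + 3)·f(k+1) − (k + 6)·f(k) − (k - 1) = 0.
Degrees (1,1,1) ⇒ d ≤ 3.
Solving with deg f ≤ 3: f(k) = k*(k - 7)*(k + 19)/360.
Then R = B(k−1)f/C = k*(k - 7)*(k + 6)*(k + 19)/(360*(k - 1)), so s_k = R(k)·t_k = k*(k**2 + 12*k - 133)/(60*(k + 3)*(k + 4)*(k + 5)).
Check: Δs_k = 6*(k - 1)/(k**4 + 18*k**3 + 119*k**2 + 342*k + 360). ✓
Telescoping: Σ = s_(7) − s_(1) = 0 − (-1/60) = 1/60.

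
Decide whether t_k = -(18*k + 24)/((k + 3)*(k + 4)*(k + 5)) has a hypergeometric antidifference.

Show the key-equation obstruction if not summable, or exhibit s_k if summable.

Yes. s_k = -k*(13*k + 19)/(4*(k + 3)*(k + 4)).

The ratio is (k + 3)*(3*k + 7)/((k + 6)*(3*k + 4)).
Take A(k)=k + 3, B(k)=k + 6, C(k)=k + 4/3.
Set up (k + 3)·f(k+1) − (k + 5)·f(k) − (k + 4/3) = 0.
Degrees (1,1,1) ⇒ d ≤ 2.
Solve for f: f(k) = k*(13*k + 19)/72 (degree 2 ≤ 2).
Get s_k = R·t_k = -k*(13*k + 19)/(4*(k + 3)*(k + 4)) with R(k) = B(k−1)f(k)/C(k) = k*(k + 5)*(13*k + 19)/(24*(3*k + 4)).
Check: Δs_k = 6*(-3*k - 4)/(k**3 + 12*k**2 + 47*k + 60). ✓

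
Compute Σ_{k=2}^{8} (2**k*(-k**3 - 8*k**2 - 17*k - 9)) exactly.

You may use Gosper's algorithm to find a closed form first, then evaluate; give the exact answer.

Σ = -468404

t_(k+1)/t_k = 2*(k**3 + 11*k**2 + 36*k + 35)/(k**3 + 8*k**2 + 17*k + 9).
Gosper form: A/B · C(k+1)/C(k) with A=2, B=1, C=k**3 + 8*k**2 + 17*k + 9.
f must satisfy (2)·f(k+1) − (1)·f(k) = k**3 + 8*k**2 + 17*k + 9.
Bound: deg f ≤ 3.
Match coefficients ⇒ f(k) = k**3 + 2*k**2 + 3*k - 3.
Get s_k = R·t_k = 2**k*(-k**3 - 2*k**2 - 3*k + 3) with R(k) = B(k−1)f(k)/C(k) = (k**3 + 2*k**2 + 3*k - 3)/(k**3 + 8*k**2 + 17*k + 9).
Check: Δs_k = 2**k*(-k**3 - 8*k**2 - 17*k - 9). ✓
Σ_(k=2)^(8) t_k = s_(9) − s_(2) = -468480 − (-76) = -468404.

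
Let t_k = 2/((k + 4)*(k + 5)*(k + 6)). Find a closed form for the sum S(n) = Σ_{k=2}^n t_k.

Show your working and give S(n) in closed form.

The ratio is (k + 4)/(k + 7).
A = k + 4, B = k + 7, C = 1.
Solve (k + 4)·f(k+1) − (k + 6)·f(k) = 1.
d = 2 from the (1,1,0) case.
Coefficient equations give f(k) = k*(k + 9)/40.
R(k) = B(k−1)·f(k)/C(k) = k*(k + 6)*(k + 9)/40; s_k = R·t_k = k*(k + 9)/(20*(k + 4)*(k + 5)).
Δs = 2/(k**3 + 15*k**2 + 74*k + 120), as required.
Evaluate: s_(n+1) = (n**2 + 11*n + 10)/(20*(n**2 + 11*n + 30)); subtract s_(2) = 11/420 ⇒ S(n) = (n**2 + 11*n - 12)/(42*(n**2 + 11*n + 30)).

S(n) = (n**2 + 11*n - 12)/(42*(n**2 + 11*n + 30))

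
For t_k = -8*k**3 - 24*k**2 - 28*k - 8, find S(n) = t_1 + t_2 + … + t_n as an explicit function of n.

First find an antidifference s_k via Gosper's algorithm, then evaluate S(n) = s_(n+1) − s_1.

Ratio r(k) = (2*k**3 + 12*k**2 + 25*k + 17)/(2*k**3 + 6*k**2 + 7*k + 2).
Normal form (A,B,C) = (1, 1, k**3 + 3*k**2 + 7*k/2 + 1).
Solve (1)·f(k+1) − (1)·f(k) = k**3 + 3*k**2 + 7*k/2 + 1.
d = 4 from the (0,0,3) case.
Solving with deg f ≤ 4: f(k) = k*(k**3 + 2*k**2 + 2*k - 1)/4.
R(k) = B(k−1)·f(k)/C(k) = k*(k**3 + 2*k**2 + 2*k - 1)/(2*(2*k**3 + 6*k**2 + 7*k + 2)); s_k = R·t_k = 2*k*(-k**3 - 2*k**2 - 2*k + 1).
Check: Δs_k = -8*k**3 - 24*k**2 - 28*k - 8. ✓
Telescope: S(n) = s_(n+1) − s_(1) = -2*n**4 - 12*n**3 - 28*n**2 - 26*n - 8 − (-8) = 2*n*(-n**3 - 6*n**2 - 14*n - 13).

S(n) = 2*n*(-n**3 - 6*n**2 - 14*n - 13)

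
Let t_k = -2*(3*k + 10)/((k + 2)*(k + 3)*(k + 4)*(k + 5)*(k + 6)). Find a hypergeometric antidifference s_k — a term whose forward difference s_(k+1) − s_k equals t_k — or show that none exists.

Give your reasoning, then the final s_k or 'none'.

s_k = k*(-k**2 - 11*k - 38)/(20*(k**3 + 11*k**2 + 38*k + 40))

Compute t_(k+1)/t_k: get (k + 2)*(3*k + 13)/((k + 7)*(3*k + 10)).
A = k + 2, B = k + 7, C = k + 10/3.
f must satisfy (k + 2)·f(k+1) − (k + 6)·f(k) = k + 10/3.
deg f ≤ 4 (via 1,1,1).
Solve for f: f(k) = k*(k + 3)*(k**2 + 11*k + 38)/120 (degree 4 ≤ 4).
R(k) = B(k−1)·f(k)/C(k) = k*(k + 3)*(k + 6)*(k**2 + 11*k + 38)/(40*(3*k + 10)); s_k = R·t_k = k*(-k**2 - 11*k - 38)/(20*(k**3 + 11*k**2 + 38*k + 40)).
Verify: 2*(-3*k - 10)/(k**5 + 20*k**4 + 155*k**3 + 580*k**2 + 1044*k + 720) matches t_k.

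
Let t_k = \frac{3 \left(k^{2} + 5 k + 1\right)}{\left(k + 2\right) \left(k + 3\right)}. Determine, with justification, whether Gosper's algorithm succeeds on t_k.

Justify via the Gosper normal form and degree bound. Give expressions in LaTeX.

Yes. s_k = \frac{3 k \left(2 k - 1\right)}{2 \left(k + 2\right)}.

Step 1: r(k) = (k + 2)*(5*k + (k + 1)**2 + 6)/((k + 4)*(k**2 + 5*k + 1)).
Normal form (A,B,C) = (k + 2, k + 4, k**2 + 5*k + 1).
Solve (k + 2)·f(k+1) − (k + 3)·f(k) = k**2 + 5*k + 1.
Degrees (1,1,2) ⇒ d ≤ 2.
Solving with deg f ≤ 2: f(k) = k*(2*k - 1)/2.
Get s_k = R·t_k = 3*k*(2*k - 1)/(2*(k + 2)) with R(k) = B(k−1)f(k)/C(k) = k*(k + 3)*(2*k - 1)/(2*(k**2 + 5*k + 1)).
Check: Δs_k = 3*(k**2 + 5*k + 1)/(k**2 + 5*k + 6). ✓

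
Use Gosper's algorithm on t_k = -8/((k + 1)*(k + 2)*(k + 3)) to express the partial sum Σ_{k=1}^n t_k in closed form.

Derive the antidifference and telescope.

Compute t_(k+1)/t_k: get (k + 1)/(k + 4).
So A=k + 1 and B=k + 4, with C=1.
Set up (k + 1)·f(k+1) − (k + 3)·f(k) − (1) = 0.
deg f ≤ 2 (via 1,1,0).
Match coefficients ⇒ f(k) = k*(k + 3)/4.
So s_k = (B(k−1)f/C)·t_k = (k*(k + 3)**2/4)·t_k = 2*k*(-k - 3)/((k + 1)*(k + 2)).
Verify: -8/(k**3 + 6*k**2 + 11*k + 6) matches t_k.
s_(n+1) = 2*(-n**2 - 5*n - 4)/(n**2 + 5*n + 6) and s_(1) = -4/3, so S(n) = 2*n*(-n - 5)/(3*(n**2 + 5*n + 6)).

S(n) = 2*n*(-n - 5)/(3*(n**2 + 5*n + 6))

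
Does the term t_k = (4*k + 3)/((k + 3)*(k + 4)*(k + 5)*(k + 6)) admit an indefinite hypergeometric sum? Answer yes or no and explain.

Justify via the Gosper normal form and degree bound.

t_(k+1)/t_k = (k + 3)*(4*k + 7)/((k + 7)*(4*k + 3)).
So A=k + 3 and B=k + 7, with C=k + 3/4.
Need (k + 3)·f(k+1) − (k + 6)·f(k) = k + 3/4.
From deg A=1, deg B=1, deg C=1: d=3.
Coefficient equations give f(k) = k*(k**2 + 12*k + 7)/80.
R(k) = B(k−1)·f(k)/C(k) = k*(k + 6)*(k**2 + 12*k + 7)/(20*(4*k + 3)); s_k = R·t_k = k*(k**2 + 12*k + 7)/(20*(k + 3)*(k + 4)*(k + 5)).
Check: Δs_k = (4*k + 3)/(k**4 + 18*k**3 + 119*k**2 + 342*k + 360). ✓

Yes. s_k = k*(k**2 + 12*k + 7)/(20*(k + 3)*(k + 4)*(k + 5)).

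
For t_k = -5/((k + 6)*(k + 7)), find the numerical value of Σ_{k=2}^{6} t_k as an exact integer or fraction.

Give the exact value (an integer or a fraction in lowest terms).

Σ = -25/104

The ratio is (k + 6)/(k + 8).
A = k + 6, B = k + 8, C = 1.
f must satisfy (k + 6)·f(k+1) − (k + 7)·f(k) = 1.
From deg A=1, deg B=1, deg C=0: d=1.
Solve for f: f(k) = k/6 (degree 1 ≤ 1).
Certificate R = B(k−1)f/C = k*(k + 7)/6 gives s_k = -5*k/(6*k + 36).
s_(k+1) − s_k = -5/(k**2 + 13*k + 42) = t_k.
Telescoping: Σ = s_(7) − s_(2) = -35/78 − (-5/24) = -25/104.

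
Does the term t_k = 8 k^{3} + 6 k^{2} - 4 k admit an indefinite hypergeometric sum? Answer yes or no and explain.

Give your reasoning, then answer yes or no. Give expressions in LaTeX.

Yes. s_k = k \left(2 k^{3} - 2 k^{2} - 3 k + 3\right).

The ratio is (4*k**3 + 15*k**2 + 16*k + 5)/(k*(4*k**2 + 3*k - 2)).
A = 1, B = 1, C = k**3 + 3*k**2/4 - k/2.
Solve (1)·f(k+1) − (1)·f(k) = k**3 + 3*k**2/4 - k/2.
d = 4 from the (0,0,3) case.
Match coefficients ⇒ f(k) = k*(k - 1)*(2*k**2 - 3)/8.
Then R = B(k−1)f/C = (k - 1)*(2*k**2 - 3)/(2*(4*k**2 + 3*k - 2)), so s_k = R(k)·t_k = k*(2*k**3 - 2*k**2 - 3*k + 3).
Check: Δs_k = 2*k*(4*k**2 + 3*k - 2). ✓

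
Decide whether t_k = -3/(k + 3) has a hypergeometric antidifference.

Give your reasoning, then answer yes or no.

No. Not Gosper-summable.

t_(k+1)/t_k = (k + 3)/(k + 4).
A = k + 3, B = k + 4, C = 1.
Set up (k + 3)·f(k+1) − (k + 3)·f(k) − (1) = 0.
Bound: deg f ≤ 0.
Write f(k) = c0. Then LHS − RHS = -1, requiring -1 = 0: contradictory. No certificate.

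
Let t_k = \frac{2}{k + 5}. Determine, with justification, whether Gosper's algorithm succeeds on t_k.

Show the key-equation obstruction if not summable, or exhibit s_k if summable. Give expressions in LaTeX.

No — key equation has no polynomial f.

Compute t_(k+1)/t_k: get (k + 5)/(k + 6).
A = k + 5, B = k + 6, C = 1.
Need (k + 5)·f(k+1) − (k + 5)·f(k) = 1.
d = 0 from the (1,1,0) case.
f = c0 ⇒ A·f(k+1) − B(k−1)·f(k) − C = -1. The system {-1 = 0} is inconsistent; no antidifference.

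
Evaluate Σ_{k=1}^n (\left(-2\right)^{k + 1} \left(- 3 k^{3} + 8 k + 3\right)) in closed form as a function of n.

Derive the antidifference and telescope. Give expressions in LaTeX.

S(n) = 4 \left(-2\right)^{n} n^{3} + 4 \left(-2\right)^{n} n^{2} - 12 \left(-2\right)^{n} n - 8 \left(-2\right)^{n} + 8

r(k) = 2*(-8*k + 3*(k + 1)**3 - 11)/(-3*k**3 + 8*k + 3) after simplifying.
Take A(k)=-2, B(k)=1, C(k)=k**3 - 8*k/3 - 1.
Set up (-2)·f(k+1) − (1)·f(k) − (k**3 - 8*k/3 - 1) = 0.
Degrees (0,0,3) ⇒ d ≤ 3.
Match coefficients ⇒ f(k) = -(k + 1)*(k**2 - 3*k + 1)/3.
Then R = B(k−1)f/C = -(k + 1)*(k**2 - 3*k + 1)/(3*k**3 - 8*k - 3), so s_k = R(k)·t_k = (-2)**(k + 1)*(k**3 - 2*k**2 - 2*k + 1).
Δs = (-2)**(k + 1)*(-3*k**3 + 8*k + 3), as required.
Evaluate: s_(n+1) = (-2)**(n + 2)*(n**3 + n**2 - 3*n - 2); subtract s_(1) = -8 ⇒ S(n) = 4*(-2)**n*n**3 + 4*(-2)**n*n**2 - 12*(-2)**n*n - 8*(-2)**n + 8.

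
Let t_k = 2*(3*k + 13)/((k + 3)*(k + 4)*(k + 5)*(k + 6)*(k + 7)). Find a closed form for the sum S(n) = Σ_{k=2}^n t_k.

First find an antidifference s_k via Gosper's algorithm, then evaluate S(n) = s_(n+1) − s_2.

S(n) = (n**3 + 17*n**2 + 94*n - 112)/(140*(n**3 + 17*n**2 + 94*n + 168))

r(k) = (k + 3)*(3*k + 16)/((k + 8)*(3*k + 13)) after simplifying.
A = k + 3, B = k + 8, C = k + 13/3.
Solve (k + 3)·f(k+1) − (k + 7)·f(k) = k + 13/3.
Bound: deg f ≤ 4.
Coefficient equations give f(k) = k*(k + 4)*(k**2 + 14*k + 63)/270.
Then R = B(k−1)f/C = k*(k + 4)*(k + 7)*(k**2 + 14*k + 63)/(90*(3*k + 13)), so s_k = R(k)·t_k = k*(k**2 + 14*k + 63)/(45*(k**3 + 14*k**2 + 63*k + 90)).
Verify: 2*(3*k + 13)/(k**5 + 25*k**4 + 245*k**3 + 1175*k**2 + 2754*k + 2520) matches t_k.
Evaluate: s_(n+1) = (n**3 + 17*n**2 + 94*n + 78)/(45*(n**3 + 17*n**2 + 94*n + 168)); subtract s_(2) = 19/1260 ⇒ S(n) = (n**3 + 17*n**2 + 94*n - 112)/(140*(n**3 + 17*n**2 + 94*n + 168)).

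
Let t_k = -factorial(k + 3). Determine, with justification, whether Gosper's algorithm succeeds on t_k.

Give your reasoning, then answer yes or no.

Compute t_(k+1)/t_k: get k + 4.
So A=k + 4 and B=1, with C=1.
f must satisfy (k + 4)·f(k+1) − (1)·f(k) = 1.
From deg A=1, deg B=0, deg C=0: d=-1.
Bound -1 < 0, so the key equation has no polynomial solution.

No; the degree bound rules out any f.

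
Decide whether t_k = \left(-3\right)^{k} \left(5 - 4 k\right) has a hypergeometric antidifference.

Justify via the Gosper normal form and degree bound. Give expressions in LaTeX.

Ratio r(k) = 3*(1 - 4*k)/(4*k - 5).
So A=-3 and B=1, with C=k - 5/4.
Solve (-3)·f(k+1) − (1)·f(k) = k - 5/4.
Bound: deg f ≤ 1.
Coefficient equations give f(k) = -(k - 2)/4.
R(k) = B(k−1)·f(k)/C(k) = -(k - 2)/(4*k - 5); s_k = R·t_k = (-3)**k*(k - 2).
s_(k+1) − s_k = (-3)**k*(5 - 4*k) = t_k.

Yes. s_k = \left(-3\right)^{k} \left(k - 2\right).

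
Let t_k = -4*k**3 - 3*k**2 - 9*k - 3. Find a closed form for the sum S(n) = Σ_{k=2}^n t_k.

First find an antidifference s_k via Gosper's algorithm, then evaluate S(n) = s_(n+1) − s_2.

S(n) = -n**4 - 3*n**3 - 7*n**2 - 8*n + 19

r(k) = (4*k**3 + 15*k**2 + 27*k + 19)/(4*k**3 + 3*k**2 + 9*k + 3) after simplifying.
Factor: A=1; B=1; C=k**3 + 3*k**2/4 + 9*k/4 + 3/4.
Solve (1)·f(k+1) − (1)·f(k) = k**3 + 3*k**2/4 + 9*k/4 + 3/4.
Bound: deg f ≤ 4.
Coefficient equations give f(k) = k*(k**3 - k**2 + 4*k - 1)/4.
Certificate R = B(k−1)f/C = k*(k**3 - k**2 + 4*k - 1)/(4*k**3 + 3*k**2 + 9*k + 3) gives s_k = k*(-k**3 + k**2 - 4*k + 1).
s_(k+1) − s_k = -4*k**3 - 3*k**2 - 9*k - 3 = t_k.
Evaluate: s_(n+1) = -n**4 - 3*n**3 - 7*n**2 - 8*n - 3; subtract s_(2) = -22 ⇒ S(n) = -n**4 - 3*n**3 - 7*n**2 - 8*n + 19.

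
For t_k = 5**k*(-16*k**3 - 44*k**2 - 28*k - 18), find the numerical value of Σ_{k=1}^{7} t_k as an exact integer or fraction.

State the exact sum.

t_(k+1)/t_k = 5*(8*k**3 + 46*k**2 + 82*k + 53)/(8*k**3 + 22*k**2 + 14*k + 9).
Normal form (A,B,C) = (5, 1, k**3 + 11*k**2/4 + 7*k/4 + 9/8).
Need (5)·f(k+1) − (1)·f(k) = k**3 + 11*k**2/4 + 7*k/4 + 9/8.
Bound: deg f ≤ 3.
Coefficient equations give f(k) = (2*k**3 - 2*k**2 + k + 1)/8.
So s_k = (B(k−1)f/C)·t_k = ((2*k**3 - 2*k**2 + k + 1)/(8*k**3 + 22*k**2 + 14*k + 9))·t_k = 2*5**k*(-2*k**3 + 2*k**2 - k - 1).
Δs = 5**k*(-16*k**3 - 44*k**2 - 28*k - 18), as required.
Sum = s_(8) − s_(1); s_(8) = -707031250, s_(1) = -20 ⇒ -707031230.

Σ = -707031230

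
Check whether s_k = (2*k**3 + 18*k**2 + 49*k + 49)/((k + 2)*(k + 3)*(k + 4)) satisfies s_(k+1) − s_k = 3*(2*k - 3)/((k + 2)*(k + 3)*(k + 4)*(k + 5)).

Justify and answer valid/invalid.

valid (s_(k+1) − s_k reduces to t_k)

s_(k+1) = (49*k + 2*(k + 1)**3 + 18*(k + 1)**2 + 98)/((k + 3)*(k + 4)*(k + 5))
s_(k+1) − s_k = 3*(2*k - 3)/(k**4 + 14*k**3 + 71*k**2 + 154*k + 120)
(s_(k+1) − s_k) − t_k = 0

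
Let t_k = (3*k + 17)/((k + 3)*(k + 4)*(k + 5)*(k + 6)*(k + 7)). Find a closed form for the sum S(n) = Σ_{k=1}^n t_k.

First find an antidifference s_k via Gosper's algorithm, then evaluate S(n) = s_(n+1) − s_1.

S(n) = n*(n**2 + 16*n + 83)/(140*(n**3 + 16*n**2 + 83*n + 140))

Ratio r(k) = (k + 3)*(3*k + 20)/((k + 8)*(3*k + 17)).
So A=k + 3 and B=k + 8, with C=k + 17/3.
Need (k + 3)·f(k+1) − (k + 7)·f(k) = k + 17/3.
deg f ≤ 4 (via 1,1,1).
A polynomial solution: f(k) = k*(k + 5)*(k**2 + 13*k + 54)/216.
So s_k = (B(k−1)f/C)·t_k = (k*(k + 5)*(k + 7)*(k**2 + 13*k + 54)/(72*(3*k + 17)))·t_k = k*(k**2 + 13*k + 54)/(72*(k**3 + 13*k**2 + 54*k + 72)).
Δs = (3*k + 17)/(k**5 + 25*k**4 + 245*k**3 + 1175*k**2 + 2754*k + 2520), as required.
Telescope: S(n) = s_(n+1) − s_(1) = (n**3 + 16*n**2 + 83*n + 68)/(72*(n**3 + 16*n**2 + 83*n + 140)) − (17/2520) = n*(n**2 + 16*n + 83)/(140*(n**3 + 16*n**2 + 83*n + 140)).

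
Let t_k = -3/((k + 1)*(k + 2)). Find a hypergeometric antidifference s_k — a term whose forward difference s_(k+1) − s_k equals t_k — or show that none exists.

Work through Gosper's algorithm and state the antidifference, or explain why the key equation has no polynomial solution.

Step 1: r(k) = (k + 1)/(k + 3).
A = k + 1, B = k + 3, C = 1.
f must satisfy (k + 1)·f(k+1) − (k + 2)·f(k) = 1.
Degrees (1,1,0) ⇒ d ≤ 1.
Solving with deg f ≤ 1: f(k) = k.
Certificate R = B(k−1)f/C = k*(k + 2) gives s_k = -3*k/(k + 1).
Verify: -3/(k**2 + 3*k + 2) matches t_k.

s_k = -3*k/(k + 1)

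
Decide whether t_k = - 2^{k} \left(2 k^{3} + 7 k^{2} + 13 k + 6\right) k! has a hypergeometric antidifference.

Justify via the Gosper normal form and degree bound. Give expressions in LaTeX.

t_(k+1)/t_k = 2*(2*k**4 + 15*k**3 + 46*k**2 + 61*k + 28)/(2*k**3 + 7*k**2 + 13*k + 6).
Gosper form: A/B · C(k+1)/C(k) with A=2*k + 2, B=1, C=k**3 + 7*k**2/2 + 13*k/2 + 3.
Set up (2*k + 2)·f(k+1) − (1)·f(k) − (k**3 + 7*k**2/2 + 13*k/2 + 3) = 0.
From deg A=1, deg B=0, deg C=3: d=2.
Solving with deg f ≤ 2: f(k) = (k**2 + k + 2)/2.
Get s_k = R·t_k = -2**k*(k**2 + k + 2)*factorial(k) with R(k) = B(k−1)f(k)/C(k) = (k**2 + k + 2)/(2*k**3 + 7*k**2 + 13*k + 6).
Check: Δs_k = -2**k*(2*k**3 + 7*k**2 + 13*k + 6)*factorial(k). ✓

Yes. s_k = - 2^{k} \left(k^{2} + k + 2\right) k!.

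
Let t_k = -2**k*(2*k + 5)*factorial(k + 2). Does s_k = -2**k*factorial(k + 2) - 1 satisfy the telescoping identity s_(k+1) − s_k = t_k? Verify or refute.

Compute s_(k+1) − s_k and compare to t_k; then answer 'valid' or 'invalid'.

valid; difference matches t_k

s_(k+1) = -2**(k + 1)*factorial(k + 3) - 1
s_(k+1) − s_k = -2**k*(2*k + 5)*factorial(k + 2)
(s_(k+1) − s_k) − t_k = 0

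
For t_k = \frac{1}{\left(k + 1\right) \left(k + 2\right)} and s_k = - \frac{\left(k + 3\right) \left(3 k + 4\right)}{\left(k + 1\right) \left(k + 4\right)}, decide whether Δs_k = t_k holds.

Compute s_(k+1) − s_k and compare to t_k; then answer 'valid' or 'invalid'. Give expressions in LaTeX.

s_(k+1) = -(k + 4)*(3*k + 7)/((k + 2)*(k + 5))
s_(k+1) − s_k = 2*(-k**2 - k + 4)/(k**4 + 12*k**3 + 49*k**2 + 78*k + 40)
(s_(k+1) − s_k) − t_k = (-3*k**2 - 11*k - 12)/(k**4 + 12*k**3 + 49*k**2 + 78*k + 40)

Invalid: residual \frac{- 3 k^{2} - 11 k - 12}{k^{4} + 12 k^{3} + 49 k^{2} + 78 k + 40} ≠ 0.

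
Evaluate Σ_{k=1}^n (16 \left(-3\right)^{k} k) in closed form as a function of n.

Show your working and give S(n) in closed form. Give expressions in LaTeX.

Ratio r(k) = -3 - 3/k.
Normal form (A,B,C) = (-3, 1, k).
f must satisfy (-3)·f(k+1) − (1)·f(k) = k.
deg f ≤ 1 (via 0,0,1).
A polynomial solution: f(k) = -(4*k - 3)/16.
Then R = B(k−1)f/C = -(4*k - 3)/(16*k), so s_k = R(k)·t_k = (-3)**k*(3 - 4*k).
Δs = 16*(-3)**k*k, as required.
s_(n+1) = 3*(-3)**n*(4*n + 1) and s_(1) = 3, so S(n) = 12*(-3)**n*n + 3*(-3)**n - 3.

S(n) = 12 \left(-3\right)^{n} n + 3 \left(-3\right)^{n} - 3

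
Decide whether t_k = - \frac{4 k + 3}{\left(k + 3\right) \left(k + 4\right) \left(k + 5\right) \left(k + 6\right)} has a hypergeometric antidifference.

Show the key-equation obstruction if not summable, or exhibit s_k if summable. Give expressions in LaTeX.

r(k) = (k + 3)*(4*k + 7)/((k + 7)*(4*k + 3)) after simplifying.
Gosper form: A/B · C(k+1)/C(k) with A=k + 3, B=k + 7, C=k + 3/4.
Need (k + 3)·f(k+1) − (k + 6)·f(k) = k + 3/4.
deg f ≤ 3 (via 1,1,1).
Solving with deg f ≤ 3: f(k) = k*(k**2 + 12*k + 7)/80.
Then R = B(k−1)f/C = k*(k + 6)*(k**2 + 12*k + 7)/(20*(4*k + 3)), so s_k = R(k)·t_k = k*(-k**2 - 12*k - 7)/(20*(k + 3)*(k + 4)*(k + 5)).
s_(k+1) − s_k = (-4*k - 3)/(k**4 + 18*k**3 + 119*k**2 + 342*k + 360) = t_k.

Yes. s_k = \frac{k \left(- k^{2} - 12 k - 7\right)}{20 \left(k + 3\right) \left(k + 4\right) \left(k + 5\right)}.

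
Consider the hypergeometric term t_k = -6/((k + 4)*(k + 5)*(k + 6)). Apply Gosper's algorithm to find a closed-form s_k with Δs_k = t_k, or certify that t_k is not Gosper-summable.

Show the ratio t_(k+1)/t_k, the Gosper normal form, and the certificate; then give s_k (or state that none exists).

s_k = 3*k*(-k - 9)/(20*(k + 4)*(k + 5))

r(k) = (k + 4)/(k + 7) after simplifying.
A = k + 4, B = k + 7, C = 1.
f must satisfy (k + 4)·f(k+1) − (k + 6)·f(k) = 1.
d = 2 from the (1,1,0) case.
Solve for f: f(k) = k*(k + 9)/40 (degree 2 ≤ 2).
Get s_k = R·t_k = 3*k*(-k - 9)/(20*(k + 4)*(k + 5)) with R(k) = B(k−1)f(k)/C(k) = k*(k + 6)*(k + 9)/40.
Check: Δs_k = -6/(k**3 + 15*k**2 + 74*k + 120). ✓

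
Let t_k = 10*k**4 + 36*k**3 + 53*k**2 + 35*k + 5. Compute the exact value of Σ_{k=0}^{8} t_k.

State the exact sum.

Step 1: r(k) = (10*k**4 + 76*k**3 + 221*k**2 + 289*k + 139)/(10*k**4 + 36*k**3 + 53*k**2 + 35*k + 5).
A = 1, B = 1, C = k**4 + 18*k**3/5 + 53*k**2/10 + 7*k/2 + 1/2.
f must satisfy (1)·f(k+1) − (1)·f(k) = k**4 + 18*k**3/5 + 53*k**2/10 + 7*k/2 + 1/2.
d = 5 from the (0,0,4) case.
Solve for f: f(k) = k*(2*k**4 + 4*k**3 + 3*k**2 - 4)/10 (degree 5 ≤ 5).
So s_k = (B(k−1)f/C)·t_k = (k*(2*k**4 + 4*k**3 + 3*k**2 - 4)/(10*k**4 + 36*k**3 + 53*k**2 + 35*k + 5))·t_k = k*(2*k**4 + 4*k**3 + 3*k**2 - 4).
Verify: 10*k**4 + 36*k**3 + 53*k**2 + 35*k + 5 matches t_k.
Σ_(k=0)^(8) t_k = s_(9) − s_(0) = 146493 − (0) = 146493.

Σ = 146493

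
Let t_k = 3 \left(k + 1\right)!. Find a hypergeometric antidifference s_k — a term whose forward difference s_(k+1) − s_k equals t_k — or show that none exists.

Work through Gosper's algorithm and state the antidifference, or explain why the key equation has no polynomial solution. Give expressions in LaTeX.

t_(k+1)/t_k = k + 2.
Factor: A=k + 2; B=1; C=1.
Need (k + 2)·f(k+1) − (1)·f(k) = 1.
d = -1 from the (1,0,0) case.
Bound -1 < 0, so the key equation has no polynomial solution.

no hypergeometric antidifference exists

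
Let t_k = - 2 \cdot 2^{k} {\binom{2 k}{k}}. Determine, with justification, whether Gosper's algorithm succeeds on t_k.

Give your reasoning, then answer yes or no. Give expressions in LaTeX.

r(k) = 4*(2*k + 1)/(k + 1) after simplifying.
Normal form (A,B,C) = (8*k + 4, k + 1, 1).
f must satisfy (8*k + 4)·f(k+1) − (k)·f(k) = 1.
Bound: deg f ≤ -1.
deg f ≤ -1 is impossible — no certificate.

No — t_k has no hypergeometric antidifference.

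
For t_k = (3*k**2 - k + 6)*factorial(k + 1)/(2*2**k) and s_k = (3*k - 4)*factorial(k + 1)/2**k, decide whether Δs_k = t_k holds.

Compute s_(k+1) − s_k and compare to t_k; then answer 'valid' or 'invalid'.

s_(k+1) = (3*k - 1)*factorial(k + 2)/(2*2**k)
s_(k+1) − s_k = (3*k**2 - k + 6)*factorial(k + 1)/(2*2**k)
(s_(k+1) − s_k) − t_k = 0

Valid: the claim telescopes to t_k.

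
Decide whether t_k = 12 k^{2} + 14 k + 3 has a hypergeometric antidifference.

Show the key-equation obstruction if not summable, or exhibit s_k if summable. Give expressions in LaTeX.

Compute t_(k+1)/t_k: get (12*k**2 + 38*k + 29)/(12*k**2 + 14*k + 3).
So A=1 and B=1, with C=k**2 + 7*k/6 + 1/4.
Solve (1)·f(k+1) − (1)·f(k) = k**2 + 7*k/6 + 1/4.
From deg A=0, deg B=0, deg C=2: d=3.
Solve for f: f(k) = k*(4*k**2 + k - 2)/12 (degree 3 ≤ 3).
Then R = B(k−1)f/C = k*(4*k**2 + k - 2)/(12*k**2 + 14*k + 3), so s_k = R(k)·t_k = k*(4*k**2 + k - 2).
Verify: 12*k**2 + 14*k + 3 matches t_k.

Yes. s_k = k \left(4 k^{2} + k - 2\right).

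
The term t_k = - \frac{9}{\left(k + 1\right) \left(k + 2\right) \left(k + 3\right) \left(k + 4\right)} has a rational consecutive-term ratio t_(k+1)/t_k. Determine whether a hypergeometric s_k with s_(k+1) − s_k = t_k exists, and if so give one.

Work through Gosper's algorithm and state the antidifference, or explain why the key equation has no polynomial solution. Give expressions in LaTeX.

r(k) = (k + 1)/(k + 5) after simplifying.
Normal form (A,B,C) = (k + 1, k + 5, 1).
Need (k + 1)·f(k+1) − (k + 4)·f(k) = 1.
Degrees (1,1,0) ⇒ d ≤ 3.
A polynomial solution: f(k) = k*(k**2 + 6*k + 11)/18.
Certificate R = B(k−1)f/C = k*(k + 4)*(k**2 + 6*k + 11)/18 gives s_k = k*(-k**2 - 6*k - 11)/(2*(k + 1)*(k + 2)*(k + 3)).
Verify: -9/(k**4 + 10*k**3 + 35*k**2 + 50*k + 24) matches t_k.

s_k = \frac{k \left(- k^{2} - 6 k - 11\right)}{2 \left(k + 1\right) \left(k + 2\right) \left(k + 3\right)}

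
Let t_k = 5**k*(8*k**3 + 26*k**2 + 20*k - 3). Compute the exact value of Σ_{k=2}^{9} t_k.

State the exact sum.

Σ = 18535156000

Step 1: r(k) = 5*(8*k**3 + 50*k**2 + 96*k + 51)/(8*k**3 + 26*k**2 + 20*k - 3).
So A=5 and B=1, with C=k**3 + 13*k**2/4 + 5*k/2 - 3/8.
f must satisfy (5)·f(k+1) − (1)·f(k) = k**3 + 13*k**2/4 + 5*k/2 - 3/8.
deg f ≤ 3 (via 0,0,3).
Solving with deg f ≤ 3: f(k) = (2*k**3 - k**2 - 2)/8.
Certificate R = B(k−1)f/C = (2*k**3 - k**2 - 2)/(8*k**3 + 26*k**2 + 20*k - 3) gives s_k = 5**k*(2*k**3 - k**2 - 2).
s_(k+1) − s_k = 5**k*(8*k**3 + 26*k**2 + 20*k - 3) = t_k.
Sum = s_(10) − s_(2); s_(10) = 18535156250, s_(2) = 250 ⇒ 18535156000.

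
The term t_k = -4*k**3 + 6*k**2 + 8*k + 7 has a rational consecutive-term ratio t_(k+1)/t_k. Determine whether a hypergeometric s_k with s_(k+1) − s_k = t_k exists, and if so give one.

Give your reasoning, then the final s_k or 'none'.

s_k = k*(-k**3 + 4*k**2 + 4)

Compute t_(k+1)/t_k: get (4*k**3 + 6*k**2 - 8*k - 17)/(4*k**3 - 6*k**2 - 8*k - 7).
Take A(k)=1, B(k)=1, C(k)=k**3 - 3*k**2/2 - 2*k - 7/4.
Key eq: (1)·f(k+1) = (1)·f(k) + (k**3 - 3*k**2/2 - 2*k - 7/4).
Bound: deg f ≤ 4.
A polynomial solution: f(k) = k*(k**3 - 4*k**2 - 4)/4.
So s_k = (B(k−1)f/C)·t_k = (k*(k**3 - 4*k**2 - 4)/(4*k**3 - 6*k**2 - 8*k - 7))·t_k = k*(-k**3 + 4*k**2 + 4).
Check: Δs_k = -4*k**3 + 6*k**2 + 8*k + 7. ✓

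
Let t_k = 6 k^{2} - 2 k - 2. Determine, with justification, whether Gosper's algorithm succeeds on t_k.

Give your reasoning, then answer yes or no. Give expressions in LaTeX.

Yes. s_k = 2 k^{2} \left(k - 2\right).

Compute t_(k+1)/t_k: get (k - 3*(k + 1)**2 + 2)/(-3*k**2 + k + 1).
Normal form (A,B,C) = (1, 1, k**2 - k/3 - 1/3).
Solve (1)·f(k+1) − (1)·f(k) = k**2 - k/3 - 1/3.
deg f ≤ 3 (via 0,0,2).
Coefficient equations give f(k) = k**2*(k - 2)/3.
R(k) = B(k−1)·f(k)/C(k) = k**2*(k - 2)/(3*k**2 - k - 1); s_k = R·t_k = 2*k**2*(k - 2).
s_(k+1) − s_k = 6*k**2 - 2*k - 2 = t_k.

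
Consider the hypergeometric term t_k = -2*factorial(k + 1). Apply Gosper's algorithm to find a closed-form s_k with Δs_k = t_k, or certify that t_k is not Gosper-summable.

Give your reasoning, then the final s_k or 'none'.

none (Gosper's algorithm certifies no s_k)

t_(k+1)/t_k = k + 2.
Factor: A=k + 2; B=1; C=1.
f must satisfy (k + 2)·f(k+1) − (1)·f(k) = 1.
d = -1 from the (1,0,0) case.
Bound -1 < 0, so the key equation has no polynomial solution.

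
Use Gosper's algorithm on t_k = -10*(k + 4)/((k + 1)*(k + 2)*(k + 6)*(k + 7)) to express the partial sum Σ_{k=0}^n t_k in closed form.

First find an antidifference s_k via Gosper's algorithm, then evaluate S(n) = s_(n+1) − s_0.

Compute t_(k+1)/t_k: get (k + 1)*(k + 5)*(k + 6)/((k + 3)*(k + 4)*(k + 8)).
Gosper form: A/B · C(k+1)/C(k) with A=k + 1, B=k + 8, C=k**4 + 16*k**3 + 95*k**2 + 248*k + 240.
Key eq: (k + 1)·f(k+1) = (k + 7)·f(k) + (k**4 + 16*k**3 + 95*k**2 + 248*k + 240).
From deg A=1, deg B=1, deg C=4: d=6.
Match coefficients ⇒ f(k) = k*(k + 2)*(k + 3)*(k + 4)*(k + 5)*(k + 7)/12.
So s_k = (B(k−1)f/C)·t_k = (k*(k + 2)*(k + 7)**2/(12*(k + 4)))·t_k = 5*k*(-k - 7)/(6*(k**2 + 7*k + 6)).
Check: Δs_k = 10*(-k - 4)/(k**4 + 16*k**3 + 83*k**2 + 152*k + 84). ✓
Σ_(k=0)^n t_k = s_(n+1) − s_(0) = (5*(-n**2 - 9*n - 8)/(6*(n**2 + 9*n + 14))) − (0), i.e. 5*(-n**2 - 9*n - 8)/(6*(n**2 + 9*n + 14)).

S(n) = 5*(-n**2 - 9*n - 8)/(6*(n**2 + 9*n + 14))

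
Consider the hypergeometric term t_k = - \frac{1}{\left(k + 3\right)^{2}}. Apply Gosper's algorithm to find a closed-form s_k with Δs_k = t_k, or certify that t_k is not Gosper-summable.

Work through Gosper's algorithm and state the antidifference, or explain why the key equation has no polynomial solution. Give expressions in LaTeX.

not Gosper-summable; s_k does not exist

Step 1: r(k) = (k + 3)**2/(k + 4)**2.
Normal form (A,B,C) = (k**2 + 6*k + 9, k**2 + 8*k + 16, 1).
Need (k**2 + 6*k + 9)·f(k+1) − (k**2 + 6*k + 9)·f(k) = 1.
d = 0 from the (2,2,0) case.
Write f(k) = c0. Then LHS − RHS = -1, requiring -1 = 0: contradictory. No certificate.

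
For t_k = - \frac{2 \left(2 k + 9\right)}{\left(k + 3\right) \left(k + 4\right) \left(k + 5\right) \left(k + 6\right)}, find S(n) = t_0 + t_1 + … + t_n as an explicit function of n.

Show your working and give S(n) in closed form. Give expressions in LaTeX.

S(n) = \frac{2 \left(- n^{2} - 10 n - 9\right)}{15 \left(n^{2} + 10 n + 24\right)}

r(k) = (k + 3)*(2*k + 11)/((k + 7)*(2*k + 9)) after simplifying.
Gosper form: A/B · C(k+1)/C(k) with A=k + 3, B=k + 7, C=k + 9/2.
Set up (k + 3)·f(k+1) − (k + 6)·f(k) − (k + 9/2) = 0.
Degrees (1,1,1) ⇒ d ≤ 3.
Coefficient equations give f(k) = k*(k + 4)*(k + 8)/30.
Certificate R = B(k−1)f/C = k*(k + 4)*(k + 6)*(k + 8)/(15*(2*k + 9)) gives s_k = 2*k*(-k - 8)/(15*(k**2 + 8*k + 15)).
Δs = 2*(-2*k - 9)/(k**4 + 18*k**3 + 119*k**2 + 342*k + 360), as required.
Σ_(k=0)^n t_k = s_(n+1) − s_(0) = (2*(-n**2 - 10*n - 9)/(15*(n**2 + 10*n + 24))) − (0), i.e. 2*(-n**2 - 10*n - 9)/(15*(n**2 + 10*n + 24)).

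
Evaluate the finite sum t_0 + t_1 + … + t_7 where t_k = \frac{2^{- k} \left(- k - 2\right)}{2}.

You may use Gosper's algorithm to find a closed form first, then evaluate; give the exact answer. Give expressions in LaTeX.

The ratio is (k + 3)/(2*(k + 2)).
Gosper form: A/B · C(k+1)/C(k) with A=1/2, B=1, C=k + 2.
Set up (1/2)·f(k+1) − (1)·f(k) − (k + 2) = 0.
deg f ≤ 1 (via 0,0,1).
Solve for f: f(k) = -2*(k + 3) (degree 1 ≤ 1).
Certificate R = B(k−1)f/C = -2*(k + 3)/(k + 2) gives s_k = (k + 3)/2**k.
Check: Δs_k = (-k - 2)/(2*2**k). ✓
Evaluate s at k=8 and k=0: 11/256 and 3; difference -757/256.

Σ = -757/256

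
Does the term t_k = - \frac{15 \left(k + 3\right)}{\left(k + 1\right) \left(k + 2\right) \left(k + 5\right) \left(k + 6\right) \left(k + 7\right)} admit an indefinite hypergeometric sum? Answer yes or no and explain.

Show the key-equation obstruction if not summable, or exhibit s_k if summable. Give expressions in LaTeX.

Step 1: r(k) = (k + 1)*(k + 4)*(k + 5)/((k + 3)**2*(k + 8)).
Gosper form: A/B · C(k+1)/C(k) with A=k + 1, B=k + 8, C=k**3 + 10*k**2 + 33*k + 36.
Solve (k + 1)·f(k+1) − (k + 7)·f(k) = k**3 + 10*k**2 + 33*k + 36.
d = 6 from the (1,1,3) case.
Solving with deg f ≤ 6: f(k) = k*(k + 2)*(k + 3)*(k + 4)*(k**2 + 12*k + 41)/90.
Get s_k = R·t_k = k*(-k**2 - 12*k - 41)/(6*(k**3 + 12*k**2 + 41*k + 30)) with R(k) = B(k−1)f(k)/C(k) = k*(k + 2)*(k + 7)*(k**2 + 12*k + 41)/(90*(k + 3)).
s_(k+1) − s_k = 15*(-k - 3)/(k**5 + 21*k**4 + 163*k**3 + 567*k**2 + 844*k + 420) = t_k.

Yes. s_k = \frac{k \left(- k^{2} - 12 k - 41\right)}{6 \left(k^{3} + 12 k^{2} + 41 k + 30\right)}.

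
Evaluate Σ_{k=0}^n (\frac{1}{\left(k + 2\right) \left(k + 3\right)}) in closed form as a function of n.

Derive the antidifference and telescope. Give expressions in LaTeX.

S(n) = \frac{n + 1}{2 \left(n + 3\right)}

The ratio is (k + 2)/(k + 4).
Normal form (A,B,C) = (k + 2, k + 4, 1).
Key eq: (k + 2)·f(k+1) = (k + 3)·f(k) + (1).
Degrees (1,1,0) ⇒ d ≤ 1.
Coefficient equations give f(k) = k/2.
Get s_k = R·t_k = k/(2*(k + 2)) with R(k) = B(k−1)f(k)/C(k) = k*(k + 3)/2.
Check: Δs_k = 1/(k**2 + 5*k + 6). ✓
Evaluate: s_(n+1) = (n + 1)/(2*(n + 3)); subtract s_(0) = 0 ⇒ S(n) = (n + 1)/(2*(n + 3)).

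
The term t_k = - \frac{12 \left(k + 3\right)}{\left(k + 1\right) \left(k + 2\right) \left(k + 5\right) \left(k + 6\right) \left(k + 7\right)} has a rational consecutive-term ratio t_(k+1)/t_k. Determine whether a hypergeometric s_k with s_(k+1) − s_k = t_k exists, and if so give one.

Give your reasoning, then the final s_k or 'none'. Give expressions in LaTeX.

Step 1: r(k) = (k + 1)*(k + 4)*(k + 5)/((k + 3)**2*(k + 8)).
Gosper form: A/B · C(k+1)/C(k) with A=k + 1, B=k + 8, C=k**3 + 10*k**2 + 33*k + 36.
Key eq: (k + 1)·f(k+1) = (k + 7)·f(k) + (k**3 + 10*k**2 + 33*k + 36).
Bound: deg f ≤ 6.
Coefficient equations give f(k) = k*(k + 2)*(k + 3)*(k + 4)*(k**2 + 12*k + 41)/90.
Certificate R = B(k−1)f/C = k*(k + 2)*(k + 7)*(k**2 + 12*k + 41)/(90*(k + 3)) gives s_k = 2*k*(-k**2 - 12*k - 41)/(15*(k**3 + 12*k**2 + 41*k + 30)).
Verify: 12*(-k - 3)/(k**5 + 21*k**4 + 163*k**3 + 567*k**2 + 844*k + 420) matches t_k.

s_k = \frac{2 k \left(- k^{2} - 12 k - 41\right)}{15 \left(k^{3} + 12 k^{2} + 41 k + 30\right)}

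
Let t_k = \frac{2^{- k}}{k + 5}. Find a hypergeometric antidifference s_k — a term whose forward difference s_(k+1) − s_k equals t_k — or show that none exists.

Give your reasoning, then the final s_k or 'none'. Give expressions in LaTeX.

none — t_k is not Gosper-summable

Compute t_(k+1)/t_k: get (k + 5)/(2*(k + 6)).
Gosper form: A/B · C(k+1)/C(k) with A=k/2 + 5/2, B=k + 6, C=1.
Solve (k/2 + 5/2)·f(k+1) − (k + 5)·f(k) = 1.
d = -1 from the (1,1,0) case.
deg f ≤ -1 is impossible — no certificate.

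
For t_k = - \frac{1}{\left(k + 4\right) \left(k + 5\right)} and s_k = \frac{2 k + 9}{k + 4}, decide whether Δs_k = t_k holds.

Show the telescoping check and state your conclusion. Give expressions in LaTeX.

s_(k+1) = (2*k + 11)/(k + 5)
s_(k+1) − s_k = -1/(k**2 + 9*k + 20)
(s_(k+1) − s_k) − t_k = 0

Valid — Δs_k = t_k.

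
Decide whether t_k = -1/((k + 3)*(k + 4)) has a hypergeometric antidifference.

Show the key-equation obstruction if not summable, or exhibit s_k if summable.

Step 1: r(k) = (k + 3)/(k + 5).
A = k + 3, B = k + 5, C = 1.
f must satisfy (k + 3)·f(k+1) − (k + 4)·f(k) = 1.
d = 1 from the (1,1,0) case.
A polynomial solution: f(k) = k/3.
Get s_k = R·t_k = -k/(3*k + 9) with R(k) = B(k−1)f(k)/C(k) = k*(k + 4)/3.
Verify: -1/(k**2 + 7*k + 12) matches t_k.

Yes. s_k = -k/(3*k + 9).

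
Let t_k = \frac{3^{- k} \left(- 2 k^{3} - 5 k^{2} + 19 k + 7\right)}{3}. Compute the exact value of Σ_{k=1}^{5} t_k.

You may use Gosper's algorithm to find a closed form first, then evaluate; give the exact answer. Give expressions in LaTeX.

Σ = 91/81

Ratio r(k) = (2*k**3 + 11*k**2 - 3*k - 19)/(3*(2*k**3 + 5*k**2 - 19*k - 7)).
A = 1/3, B = 1, C = k**3 + 5*k**2/2 - 19*k/2 - 7/2.
Need (1/3)·f(k+1) − (1)·f(k) = k**3 + 5*k**2/2 - 19*k/2 - 7/2.
From deg A=0, deg B=0, deg C=3: d=3.
Coefficient equations give f(k) = -3*(k**3 + 4*k**2 - 4*k - 3)/2.
R(k) = B(k−1)·f(k)/C(k) = -3*(k**3 + 4*k**2 - 4*k - 3)/(2*k**3 + 5*k**2 - 19*k - 7); s_k = R·t_k = (k**3 + 4*k**2 - 4*k - 3)/3**k.
s_(k+1) − s_k = (-2*k**3 - 5*k**2 + 19*k + 7)/(3*3**k) = t_k.
Σ_(k=1)^(5) t_k = s_(6) − s_(1) = 37/81 − (-2/3) = 91/81.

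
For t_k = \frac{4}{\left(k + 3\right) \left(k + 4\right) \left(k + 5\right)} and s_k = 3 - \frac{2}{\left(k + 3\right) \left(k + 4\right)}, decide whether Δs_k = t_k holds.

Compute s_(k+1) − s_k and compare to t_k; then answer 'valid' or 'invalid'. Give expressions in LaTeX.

s_(k+1) = 3 - 2/((k + 4)*(k + 5))
s_(k+1) − s_k = 4/(k**3 + 12*k**2 + 47*k + 60)
(s_(k+1) − s_k) − t_k = 0

Valid: the claim telescopes to t_k.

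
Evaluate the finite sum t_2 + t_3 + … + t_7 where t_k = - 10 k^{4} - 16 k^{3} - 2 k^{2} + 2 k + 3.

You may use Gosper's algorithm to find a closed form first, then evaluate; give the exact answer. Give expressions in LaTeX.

Ratio r(k) = (10*k**4 + 56*k**3 + 110*k**2 + 90*k + 23)/(10*k**4 + 16*k**3 + 2*k**2 - 2*k - 3).
So A=1 and B=1, with C=k**4 + 8*k**3/5 + k**2/5 - k/5 - 3/10.
Set up (1)·f(k+1) − (1)·f(k) − (k**4 + 8*k**3/5 + k**2/5 - k/5 - 3/10) = 0.
Bound: deg f ≤ 5.
Coefficient equations give f(k) = k*(2*k**4 - k**3 - 4*k**2 + 2*k - 2)/10.
Then R = B(k−1)f/C = k*(2*k**4 - k**3 - 4*k**2 + 2*k - 2)/(10*k**4 + 16*k**3 + 2*k**2 - 2*k - 3), so s_k = R(k)·t_k = k*(-2*k**4 + k**3 + 4*k**2 - 2*k + 2).
Check: Δs_k = -10*k**4 - 16*k**3 - 2*k**2 + 2*k + 3. ✓
Telescoping: Σ = s_(8) − s_(2) = -59504 − (-20) = -59484.

Σ = -59484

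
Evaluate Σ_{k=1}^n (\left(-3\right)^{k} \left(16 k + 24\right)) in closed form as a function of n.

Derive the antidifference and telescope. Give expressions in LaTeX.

t_(k+1)/t_k = 3*(-2*k - 5)/(2*k + 3).
Gosper form: A/B · C(k+1)/C(k) with A=-3, B=1, C=k + 3/2.
Need (-3)·f(k+1) − (1)·f(k) = k + 3/2.
d = 1 from the (0,0,1) case.
Solve for f: f(k) = -(4*k + 3)/16 (degree 1 ≤ 1).
R(k) = B(k−1)·f(k)/C(k) = -(4*k + 3)/(8*(2*k + 3)); s_k = R·t_k = (-3)**k*(-4*k - 3).
Check: Δs_k = (-3)**k*(16*k + 24). ✓
Evaluate: s_(n+1) = 3*(-3)**n*(4*n + 7); subtract s_(1) = 21 ⇒ S(n) = 12*(-3)**n*n + 21*(-3)**n - 21.

S(n) = 12 \left(-3\right)^{n} n + 21 \left(-3\right)^{n} - 21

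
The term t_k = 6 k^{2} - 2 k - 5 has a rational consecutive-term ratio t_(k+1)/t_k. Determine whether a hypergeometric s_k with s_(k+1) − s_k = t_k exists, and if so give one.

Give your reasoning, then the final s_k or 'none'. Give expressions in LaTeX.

s_k = k \left(2 k^{2} - 4 k - 3\right)

Step 1: r(k) = (6*k**2 + 10*k - 1)/(6*k**2 - 2*k - 5).
Factor: A=1; B=1; C=k**2 - k/3 - 5/6.
f must satisfy (1)·f(k+1) − (1)·f(k) = k**2 - k/3 - 5/6.
d = 3 from the (0,0,2) case.
A polynomial solution: f(k) = k*(2*k**2 - 4*k - 3)/6.
Then R = B(k−1)f/C = k*(2*k**2 - 4*k - 3)/(6*k**2 - 2*k - 5), so s_k = R(k)·t_k = k*(2*k**2 - 4*k - 3).
s_(k+1) − s_k = 6*k**2 - 2*k - 5 = t_k.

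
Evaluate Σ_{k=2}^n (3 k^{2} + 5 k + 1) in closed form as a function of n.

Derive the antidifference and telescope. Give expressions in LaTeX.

Compute t_(k+1)/t_k: get (3*k**2 + 11*k + 9)/(3*k**2 + 5*k + 1).
Gosper form: A/B · C(k+1)/C(k) with A=1, B=1, C=k**2 + 5*k/3 + 1/3.
Solve (1)·f(k+1) − (1)·f(k) = k**2 + 5*k/3 + 1/3.
Degrees (0,0,2) ⇒ d ≤ 3.
Solve for f: f(k) = k*(k**2 + k - 1)/3 (degree 3 ≤ 3).
So s_k = (B(k−1)f/C)·t_k = (k*(k**2 + k - 1)/(3*k**2 + 5*k + 1))·t_k = k*(k**2 + k - 1).
Δs = 3*k**2 + 5*k + 1, as required.
Σ_(k=2)^n t_k = s_(n+1) − s_(2) = (n**3 + 4*n**2 + 4*n + 1) − (10), i.e. n**3 + 4*n**2 + 4*n - 9.

S(n) = n^{3} + 4 n^{2} + 4 n - 9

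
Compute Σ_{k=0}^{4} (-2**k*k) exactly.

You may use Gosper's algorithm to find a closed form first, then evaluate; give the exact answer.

Step 1: r(k) = 2 + 2/k.
Factor: A=2; B=1; C=k.
f must satisfy (2)·f(k+1) − (1)·f(k) = k.
deg f ≤ 1 (via 0,0,1).
Solve for f: f(k) = k - 2 (degree 1 ≤ 1).
R(k) = B(k−1)·f(k)/C(k) = (k - 2)/k; s_k = R·t_k = 2**k*(2 - k).
Δs = -2**k*k, as required.
Sum = s_(5) − s_(0); s_(5) = -96, s_(0) = 2 ⇒ -98.

Σ = -98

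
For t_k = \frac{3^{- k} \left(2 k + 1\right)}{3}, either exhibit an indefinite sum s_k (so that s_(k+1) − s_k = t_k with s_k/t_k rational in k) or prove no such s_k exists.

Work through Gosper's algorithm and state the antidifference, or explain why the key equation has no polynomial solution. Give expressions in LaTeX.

t_(k+1)/t_k = (2*k + 3)/(3*(2*k + 1)).
Gosper form: A/B · C(k+1)/C(k) with A=1/3, B=1, C=k + 1/2.
Set up (1/3)·f(k+1) − (1)·f(k) − (k + 1/2) = 0.
d = 1 from the (0,0,1) case.
A polynomial solution: f(k) = -3*(k + 1)/2.
R(k) = B(k−1)·f(k)/C(k) = -3*(k + 1)/(2*k + 1); s_k = R·t_k = (-k - 1)/3**k.
Check: Δs_k = (2*k + 1)/(3*3**k). ✓

s_k = 3^{- k} \left(- k - 1\right)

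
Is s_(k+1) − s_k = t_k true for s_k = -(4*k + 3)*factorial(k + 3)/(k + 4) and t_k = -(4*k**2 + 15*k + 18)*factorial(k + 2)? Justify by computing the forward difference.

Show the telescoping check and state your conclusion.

s_(k+1) = -(4*k + 7)*factorial(k + 4)/(k + 5)
s_(k+1) − s_k = -(4*k**3 + 35*k**2 + 97*k + 97)*factorial(k + 3)/((k + 4)*(k + 5))
(s_(k+1) − s_k) − t_k = (4*k**3 + 31*k**2 + 74*k + 69)*factorial(k + 2)/((k + 4)*(k + 5))

Invalid: residual (4*k**3 + 31*k**2 + 74*k + 69)*factorial(k + 2)/((k + 4)*(k + 5)) ≠ 0.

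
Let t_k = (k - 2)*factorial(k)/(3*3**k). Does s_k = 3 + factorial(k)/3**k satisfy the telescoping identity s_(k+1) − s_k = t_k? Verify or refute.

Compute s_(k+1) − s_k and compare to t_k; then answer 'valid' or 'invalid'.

s_(k+1) = (9*3**k + k*factorial(k) + factorial(k))/(3*3**k)
s_(k+1) − s_k = (k - 2)*factorial(k)/(3*3**k)
(s_(k+1) − s_k) − t_k = 0

Valid — Δs_k = t_k.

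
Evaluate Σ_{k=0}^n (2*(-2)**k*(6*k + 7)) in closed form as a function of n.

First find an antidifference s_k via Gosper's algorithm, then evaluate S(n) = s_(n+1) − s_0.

The ratio is 2*(-6*k - 13)/(6*k + 7).
So A=-2 and B=1, with C=k + 7/6.
Need (-2)·f(k+1) − (1)·f(k) = k + 7/6.
d = 1 from the (0,0,1) case.
Solve for f: f(k) = -(2*k + 1)/6 (degree 1 ≤ 1).
Get s_k = R·t_k = (-2)**(k + 1)*(2*k + 1) with R(k) = B(k−1)f(k)/C(k) = -(2*k + 1)/(6*k + 7).
Verify: 2*(-2)**k*(6*k + 7) matches t_k.
Telescope: S(n) = s_(n+1) − s_(0) = (-2)**(n + 2)*(2*n + 3) − (-2) = 8*(-2)**n*n + 12*(-2)**n + 2.

S(n) = 8*(-2)**n*n + 12*(-2)**n + 2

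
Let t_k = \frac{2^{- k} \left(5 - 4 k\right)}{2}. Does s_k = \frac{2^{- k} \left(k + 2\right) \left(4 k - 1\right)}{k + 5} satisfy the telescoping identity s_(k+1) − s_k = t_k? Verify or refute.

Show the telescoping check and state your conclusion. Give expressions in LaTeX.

Invalid: residual \frac{3 \cdot 2^{- k} \left(4 k^{2} + 23 k - 27\right)}{2 \left(k^{2} + 11 k + 30\right)} ≠ 0.

s_(k+1) = (k + 3)*(4*k + 3)/(2*2**k*(k + 6))
s_(k+1) − s_k = (-4*k**3 - 27*k**2 + 4*k + 69)/(2*2**k*(k**2 + 11*k + 30))
(s_(k+1) − s_k) − t_k = 3*(4*k**2 + 23*k - 27)/(2*2**k*(k**2 + 11*k + 30))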